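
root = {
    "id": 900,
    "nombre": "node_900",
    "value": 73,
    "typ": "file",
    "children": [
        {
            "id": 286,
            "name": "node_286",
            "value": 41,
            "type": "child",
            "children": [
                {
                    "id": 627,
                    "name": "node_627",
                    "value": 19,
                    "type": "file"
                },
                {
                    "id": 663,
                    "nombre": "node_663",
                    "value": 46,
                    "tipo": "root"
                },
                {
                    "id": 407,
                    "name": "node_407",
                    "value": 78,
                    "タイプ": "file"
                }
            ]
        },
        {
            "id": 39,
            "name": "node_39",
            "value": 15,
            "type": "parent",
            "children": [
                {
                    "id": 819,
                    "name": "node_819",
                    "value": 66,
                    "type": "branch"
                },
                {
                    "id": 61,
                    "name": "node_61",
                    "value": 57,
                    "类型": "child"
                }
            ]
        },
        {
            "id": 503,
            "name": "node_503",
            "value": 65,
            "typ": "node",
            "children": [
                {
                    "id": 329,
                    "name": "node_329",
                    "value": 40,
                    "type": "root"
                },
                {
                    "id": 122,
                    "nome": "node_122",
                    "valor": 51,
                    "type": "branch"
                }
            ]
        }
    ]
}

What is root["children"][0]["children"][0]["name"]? "node_627"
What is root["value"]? 73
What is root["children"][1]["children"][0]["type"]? "branch"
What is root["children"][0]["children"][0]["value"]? 19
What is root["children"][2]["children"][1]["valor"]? 51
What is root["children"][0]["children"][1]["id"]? 663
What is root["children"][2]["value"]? 65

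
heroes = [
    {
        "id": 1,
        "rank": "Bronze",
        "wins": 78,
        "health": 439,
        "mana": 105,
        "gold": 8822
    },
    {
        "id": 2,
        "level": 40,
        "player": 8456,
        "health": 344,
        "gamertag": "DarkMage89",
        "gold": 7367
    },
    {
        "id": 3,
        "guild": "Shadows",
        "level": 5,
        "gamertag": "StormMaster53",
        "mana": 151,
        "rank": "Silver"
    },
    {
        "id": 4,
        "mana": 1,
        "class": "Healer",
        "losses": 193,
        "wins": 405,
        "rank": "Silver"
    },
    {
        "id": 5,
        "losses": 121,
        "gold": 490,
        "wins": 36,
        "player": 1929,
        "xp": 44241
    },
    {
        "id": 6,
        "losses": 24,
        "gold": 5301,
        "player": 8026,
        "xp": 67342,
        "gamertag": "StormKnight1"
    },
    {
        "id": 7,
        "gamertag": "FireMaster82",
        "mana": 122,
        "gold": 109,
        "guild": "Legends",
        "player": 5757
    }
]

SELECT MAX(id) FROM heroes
7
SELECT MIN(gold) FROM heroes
109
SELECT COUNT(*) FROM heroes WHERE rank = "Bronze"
1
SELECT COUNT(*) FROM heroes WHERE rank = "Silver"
2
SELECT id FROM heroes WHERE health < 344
[]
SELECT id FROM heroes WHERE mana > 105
[3, 7]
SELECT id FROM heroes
[1, 2, 3, 4, 5, 6, 7]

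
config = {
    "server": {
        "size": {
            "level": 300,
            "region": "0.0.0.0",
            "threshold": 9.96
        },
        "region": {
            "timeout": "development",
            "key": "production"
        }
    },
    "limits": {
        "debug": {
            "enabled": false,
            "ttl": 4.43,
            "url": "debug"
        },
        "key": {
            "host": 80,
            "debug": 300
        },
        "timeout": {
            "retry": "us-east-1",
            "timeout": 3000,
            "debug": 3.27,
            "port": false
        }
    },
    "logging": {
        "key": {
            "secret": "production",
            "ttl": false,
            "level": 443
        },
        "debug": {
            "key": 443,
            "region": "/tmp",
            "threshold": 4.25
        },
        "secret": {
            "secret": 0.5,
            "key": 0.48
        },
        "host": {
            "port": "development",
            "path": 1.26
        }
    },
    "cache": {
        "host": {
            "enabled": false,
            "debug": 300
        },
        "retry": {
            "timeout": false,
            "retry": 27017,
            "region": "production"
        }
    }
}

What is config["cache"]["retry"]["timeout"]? False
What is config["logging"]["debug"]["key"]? 443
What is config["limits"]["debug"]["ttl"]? 4.43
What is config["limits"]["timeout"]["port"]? False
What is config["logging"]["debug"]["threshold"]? 4.25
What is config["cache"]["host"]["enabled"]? False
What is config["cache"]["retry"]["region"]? "production"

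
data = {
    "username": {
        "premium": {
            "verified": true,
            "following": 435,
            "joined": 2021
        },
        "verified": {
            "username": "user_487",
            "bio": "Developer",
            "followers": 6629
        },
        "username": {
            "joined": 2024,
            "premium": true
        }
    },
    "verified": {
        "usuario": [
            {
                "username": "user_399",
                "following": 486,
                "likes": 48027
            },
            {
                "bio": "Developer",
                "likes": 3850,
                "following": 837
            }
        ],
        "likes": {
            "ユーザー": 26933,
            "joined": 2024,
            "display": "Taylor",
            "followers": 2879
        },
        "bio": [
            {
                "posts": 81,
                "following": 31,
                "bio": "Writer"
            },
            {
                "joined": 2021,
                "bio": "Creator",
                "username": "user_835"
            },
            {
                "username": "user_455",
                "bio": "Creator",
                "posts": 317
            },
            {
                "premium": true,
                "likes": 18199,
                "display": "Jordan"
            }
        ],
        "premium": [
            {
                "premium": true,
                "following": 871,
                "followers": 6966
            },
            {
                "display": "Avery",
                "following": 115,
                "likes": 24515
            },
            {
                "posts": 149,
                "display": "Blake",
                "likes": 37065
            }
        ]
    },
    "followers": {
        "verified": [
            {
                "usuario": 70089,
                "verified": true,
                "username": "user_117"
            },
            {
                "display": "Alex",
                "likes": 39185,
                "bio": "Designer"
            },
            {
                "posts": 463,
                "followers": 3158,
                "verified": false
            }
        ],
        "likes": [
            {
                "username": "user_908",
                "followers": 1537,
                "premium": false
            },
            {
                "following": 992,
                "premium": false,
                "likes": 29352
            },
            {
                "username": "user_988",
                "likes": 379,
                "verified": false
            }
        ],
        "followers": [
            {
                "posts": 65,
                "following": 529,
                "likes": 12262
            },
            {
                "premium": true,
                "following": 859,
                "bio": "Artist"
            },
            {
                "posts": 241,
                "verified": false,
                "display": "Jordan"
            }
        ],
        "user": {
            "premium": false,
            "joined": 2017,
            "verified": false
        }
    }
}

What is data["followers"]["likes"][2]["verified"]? False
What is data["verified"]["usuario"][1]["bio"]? "Developer"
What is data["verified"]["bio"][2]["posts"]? 317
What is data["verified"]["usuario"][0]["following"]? 486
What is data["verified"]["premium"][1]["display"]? "Avery"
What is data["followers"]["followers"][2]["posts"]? 241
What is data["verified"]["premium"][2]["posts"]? 149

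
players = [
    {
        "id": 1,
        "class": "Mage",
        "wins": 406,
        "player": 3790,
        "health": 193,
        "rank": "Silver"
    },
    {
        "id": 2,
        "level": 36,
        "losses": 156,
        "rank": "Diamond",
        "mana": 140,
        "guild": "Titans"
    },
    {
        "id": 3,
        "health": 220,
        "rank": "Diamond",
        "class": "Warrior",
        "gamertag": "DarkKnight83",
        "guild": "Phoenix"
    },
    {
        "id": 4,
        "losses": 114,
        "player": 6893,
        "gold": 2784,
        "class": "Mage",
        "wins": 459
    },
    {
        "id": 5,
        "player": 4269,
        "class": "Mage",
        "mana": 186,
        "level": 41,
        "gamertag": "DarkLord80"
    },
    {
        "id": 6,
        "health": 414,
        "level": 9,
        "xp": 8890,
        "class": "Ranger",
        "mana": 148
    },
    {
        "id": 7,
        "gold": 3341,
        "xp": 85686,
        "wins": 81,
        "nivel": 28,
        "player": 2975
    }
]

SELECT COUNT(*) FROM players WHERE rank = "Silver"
1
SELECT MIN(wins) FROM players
81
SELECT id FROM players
[1, 2, 3, 4, 5, 6, 7]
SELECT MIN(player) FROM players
2975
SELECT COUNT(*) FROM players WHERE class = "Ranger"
1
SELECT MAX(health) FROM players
414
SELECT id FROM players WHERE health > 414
[]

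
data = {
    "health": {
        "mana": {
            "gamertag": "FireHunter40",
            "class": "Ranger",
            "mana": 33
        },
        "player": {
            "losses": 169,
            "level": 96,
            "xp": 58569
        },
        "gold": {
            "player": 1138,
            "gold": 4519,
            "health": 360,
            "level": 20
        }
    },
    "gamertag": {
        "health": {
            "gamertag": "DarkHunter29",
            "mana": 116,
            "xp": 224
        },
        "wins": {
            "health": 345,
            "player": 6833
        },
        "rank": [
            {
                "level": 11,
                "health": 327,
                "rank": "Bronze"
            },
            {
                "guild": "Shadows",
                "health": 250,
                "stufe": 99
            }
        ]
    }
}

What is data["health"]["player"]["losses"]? 169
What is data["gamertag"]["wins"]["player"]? 6833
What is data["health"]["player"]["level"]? 96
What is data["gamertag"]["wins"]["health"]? 345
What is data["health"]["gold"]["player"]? 1138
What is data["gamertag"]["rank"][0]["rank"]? "Bronze"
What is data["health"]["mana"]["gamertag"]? "FireHunter40"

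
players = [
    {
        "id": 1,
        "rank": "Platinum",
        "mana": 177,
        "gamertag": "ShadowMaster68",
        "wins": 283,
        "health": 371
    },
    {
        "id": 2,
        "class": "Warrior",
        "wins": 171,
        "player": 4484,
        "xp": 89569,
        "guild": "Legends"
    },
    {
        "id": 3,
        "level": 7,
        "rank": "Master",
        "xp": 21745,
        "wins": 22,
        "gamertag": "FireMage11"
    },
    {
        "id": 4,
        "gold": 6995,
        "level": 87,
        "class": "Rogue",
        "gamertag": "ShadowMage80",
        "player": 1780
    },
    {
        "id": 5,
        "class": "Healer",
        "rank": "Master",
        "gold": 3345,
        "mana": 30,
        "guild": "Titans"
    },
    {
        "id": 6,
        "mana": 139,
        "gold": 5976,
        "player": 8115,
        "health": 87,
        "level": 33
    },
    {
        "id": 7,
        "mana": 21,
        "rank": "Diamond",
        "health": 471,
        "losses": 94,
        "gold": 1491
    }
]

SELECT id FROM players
[1, 2, 3, 4, 5, 6, 7]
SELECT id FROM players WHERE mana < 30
[7]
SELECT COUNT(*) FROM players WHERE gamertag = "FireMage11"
1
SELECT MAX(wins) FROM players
283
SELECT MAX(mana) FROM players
177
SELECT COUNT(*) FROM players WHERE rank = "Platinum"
1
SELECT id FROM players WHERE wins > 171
[1]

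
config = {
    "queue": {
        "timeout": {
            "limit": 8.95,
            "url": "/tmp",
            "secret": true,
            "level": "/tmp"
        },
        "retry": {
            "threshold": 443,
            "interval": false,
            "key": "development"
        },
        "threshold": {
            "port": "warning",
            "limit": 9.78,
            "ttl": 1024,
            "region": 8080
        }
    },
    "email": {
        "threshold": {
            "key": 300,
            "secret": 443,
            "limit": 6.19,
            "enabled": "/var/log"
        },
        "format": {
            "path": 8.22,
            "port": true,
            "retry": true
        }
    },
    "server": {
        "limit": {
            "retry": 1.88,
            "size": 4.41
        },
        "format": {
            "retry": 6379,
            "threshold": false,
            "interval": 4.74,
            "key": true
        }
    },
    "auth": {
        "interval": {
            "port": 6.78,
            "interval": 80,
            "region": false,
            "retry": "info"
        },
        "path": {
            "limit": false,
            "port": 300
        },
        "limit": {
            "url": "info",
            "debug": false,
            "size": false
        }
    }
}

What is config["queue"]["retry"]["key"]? "development"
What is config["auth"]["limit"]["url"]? "info"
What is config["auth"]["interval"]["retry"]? "info"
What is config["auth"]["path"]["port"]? 300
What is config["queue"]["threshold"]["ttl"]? 1024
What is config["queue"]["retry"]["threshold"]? 443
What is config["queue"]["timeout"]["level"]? "/tmp"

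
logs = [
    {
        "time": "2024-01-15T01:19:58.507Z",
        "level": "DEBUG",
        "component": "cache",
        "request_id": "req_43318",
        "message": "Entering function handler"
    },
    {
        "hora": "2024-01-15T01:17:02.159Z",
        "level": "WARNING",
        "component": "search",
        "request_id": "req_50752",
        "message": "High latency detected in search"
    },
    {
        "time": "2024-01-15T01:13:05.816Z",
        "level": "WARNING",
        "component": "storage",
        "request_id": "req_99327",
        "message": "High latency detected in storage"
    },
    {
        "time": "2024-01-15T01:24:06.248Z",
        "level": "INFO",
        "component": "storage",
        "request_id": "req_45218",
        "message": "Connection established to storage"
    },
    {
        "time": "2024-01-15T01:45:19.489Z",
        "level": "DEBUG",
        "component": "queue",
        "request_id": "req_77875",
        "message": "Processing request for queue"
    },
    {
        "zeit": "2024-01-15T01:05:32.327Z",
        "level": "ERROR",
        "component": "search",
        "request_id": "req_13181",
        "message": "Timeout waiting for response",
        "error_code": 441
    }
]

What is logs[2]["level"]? "WARNING"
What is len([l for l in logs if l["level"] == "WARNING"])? 2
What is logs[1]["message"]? "High latency detected in search"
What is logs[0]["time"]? "2024-01-15T01:19:58.507Z"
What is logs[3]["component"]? "storage"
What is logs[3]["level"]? "INFO"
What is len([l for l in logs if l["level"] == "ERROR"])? 1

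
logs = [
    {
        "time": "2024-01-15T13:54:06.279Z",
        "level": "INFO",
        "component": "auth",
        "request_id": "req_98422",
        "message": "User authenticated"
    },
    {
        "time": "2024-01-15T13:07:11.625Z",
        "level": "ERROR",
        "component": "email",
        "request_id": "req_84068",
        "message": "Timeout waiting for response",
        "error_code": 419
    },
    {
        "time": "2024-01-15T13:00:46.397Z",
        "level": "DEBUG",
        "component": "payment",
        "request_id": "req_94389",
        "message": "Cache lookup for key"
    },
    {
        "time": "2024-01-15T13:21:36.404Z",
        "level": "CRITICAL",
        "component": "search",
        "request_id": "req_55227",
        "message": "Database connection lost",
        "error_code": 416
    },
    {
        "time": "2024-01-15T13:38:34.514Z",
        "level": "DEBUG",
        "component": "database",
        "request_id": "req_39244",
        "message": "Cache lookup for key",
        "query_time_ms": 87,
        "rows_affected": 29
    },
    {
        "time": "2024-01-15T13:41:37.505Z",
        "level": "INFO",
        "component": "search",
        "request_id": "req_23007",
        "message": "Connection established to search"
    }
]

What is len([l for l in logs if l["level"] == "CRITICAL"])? 1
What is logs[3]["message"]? "Database connection lost"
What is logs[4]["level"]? "DEBUG"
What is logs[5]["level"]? "INFO"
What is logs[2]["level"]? "DEBUG"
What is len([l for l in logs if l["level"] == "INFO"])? 2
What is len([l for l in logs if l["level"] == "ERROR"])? 1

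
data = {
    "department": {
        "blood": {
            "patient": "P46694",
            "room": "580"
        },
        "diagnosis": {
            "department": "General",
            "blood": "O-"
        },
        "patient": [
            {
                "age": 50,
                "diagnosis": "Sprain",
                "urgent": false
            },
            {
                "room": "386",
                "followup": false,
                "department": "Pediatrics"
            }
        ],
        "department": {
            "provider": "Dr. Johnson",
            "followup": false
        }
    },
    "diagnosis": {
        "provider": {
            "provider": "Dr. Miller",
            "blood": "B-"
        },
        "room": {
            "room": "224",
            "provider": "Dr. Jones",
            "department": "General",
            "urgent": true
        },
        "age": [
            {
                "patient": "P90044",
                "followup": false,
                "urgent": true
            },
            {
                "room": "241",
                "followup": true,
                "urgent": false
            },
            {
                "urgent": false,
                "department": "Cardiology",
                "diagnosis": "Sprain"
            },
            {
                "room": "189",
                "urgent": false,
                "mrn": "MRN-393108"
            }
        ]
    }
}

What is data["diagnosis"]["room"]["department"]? "General"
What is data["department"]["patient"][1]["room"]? "386"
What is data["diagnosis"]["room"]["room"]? "224"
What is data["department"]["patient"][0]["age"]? 50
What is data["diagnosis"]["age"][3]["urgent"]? False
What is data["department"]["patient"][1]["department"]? "Pediatrics"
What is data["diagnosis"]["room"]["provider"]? "Dr. Jones"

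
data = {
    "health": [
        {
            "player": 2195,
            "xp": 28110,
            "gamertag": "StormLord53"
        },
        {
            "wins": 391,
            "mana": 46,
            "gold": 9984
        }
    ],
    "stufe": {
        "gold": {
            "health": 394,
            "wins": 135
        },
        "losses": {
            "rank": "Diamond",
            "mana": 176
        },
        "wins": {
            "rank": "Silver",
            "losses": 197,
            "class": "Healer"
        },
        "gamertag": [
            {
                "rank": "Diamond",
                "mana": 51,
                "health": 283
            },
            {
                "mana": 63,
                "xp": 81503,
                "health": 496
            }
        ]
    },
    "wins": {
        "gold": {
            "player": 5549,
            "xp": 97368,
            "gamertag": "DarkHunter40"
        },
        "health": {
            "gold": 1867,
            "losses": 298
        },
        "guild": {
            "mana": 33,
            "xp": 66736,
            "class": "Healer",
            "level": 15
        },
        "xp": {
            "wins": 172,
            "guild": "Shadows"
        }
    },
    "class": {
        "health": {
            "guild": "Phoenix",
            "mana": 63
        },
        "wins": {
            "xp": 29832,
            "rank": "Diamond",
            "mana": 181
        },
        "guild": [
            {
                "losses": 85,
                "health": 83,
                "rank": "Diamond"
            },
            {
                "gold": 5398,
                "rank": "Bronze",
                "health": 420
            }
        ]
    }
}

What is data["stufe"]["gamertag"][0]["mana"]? 51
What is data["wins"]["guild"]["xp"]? 66736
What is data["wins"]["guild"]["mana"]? 33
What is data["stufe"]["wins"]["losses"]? 197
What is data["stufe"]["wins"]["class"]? "Healer"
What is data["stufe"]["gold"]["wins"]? 135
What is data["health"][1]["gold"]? 9984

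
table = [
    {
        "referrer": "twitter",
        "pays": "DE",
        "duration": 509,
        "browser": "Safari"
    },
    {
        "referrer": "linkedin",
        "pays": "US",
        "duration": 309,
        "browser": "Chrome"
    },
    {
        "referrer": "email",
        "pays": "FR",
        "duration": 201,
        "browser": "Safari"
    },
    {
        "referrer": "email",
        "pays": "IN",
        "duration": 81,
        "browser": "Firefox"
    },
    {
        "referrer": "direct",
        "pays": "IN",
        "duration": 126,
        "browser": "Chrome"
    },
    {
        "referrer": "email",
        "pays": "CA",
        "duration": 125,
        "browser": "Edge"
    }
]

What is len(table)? 6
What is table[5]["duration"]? 125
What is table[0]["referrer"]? "twitter"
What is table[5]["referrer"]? "email"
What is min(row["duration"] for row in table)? 81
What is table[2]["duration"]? 201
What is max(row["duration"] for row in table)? 509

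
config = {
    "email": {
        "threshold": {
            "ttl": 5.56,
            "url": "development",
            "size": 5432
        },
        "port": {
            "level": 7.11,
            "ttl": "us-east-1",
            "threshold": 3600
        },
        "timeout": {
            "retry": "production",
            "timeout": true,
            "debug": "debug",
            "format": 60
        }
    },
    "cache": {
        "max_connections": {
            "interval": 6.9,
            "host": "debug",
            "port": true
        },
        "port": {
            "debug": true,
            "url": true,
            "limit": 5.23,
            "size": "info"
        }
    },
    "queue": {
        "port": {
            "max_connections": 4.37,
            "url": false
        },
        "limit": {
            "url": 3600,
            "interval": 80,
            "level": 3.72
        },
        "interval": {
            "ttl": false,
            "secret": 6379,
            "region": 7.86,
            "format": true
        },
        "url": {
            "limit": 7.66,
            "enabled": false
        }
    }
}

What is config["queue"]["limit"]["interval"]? 80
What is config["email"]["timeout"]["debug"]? "debug"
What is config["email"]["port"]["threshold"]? 3600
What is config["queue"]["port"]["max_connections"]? 4.37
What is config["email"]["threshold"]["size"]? 5432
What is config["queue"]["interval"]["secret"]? 6379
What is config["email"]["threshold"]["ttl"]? 5.56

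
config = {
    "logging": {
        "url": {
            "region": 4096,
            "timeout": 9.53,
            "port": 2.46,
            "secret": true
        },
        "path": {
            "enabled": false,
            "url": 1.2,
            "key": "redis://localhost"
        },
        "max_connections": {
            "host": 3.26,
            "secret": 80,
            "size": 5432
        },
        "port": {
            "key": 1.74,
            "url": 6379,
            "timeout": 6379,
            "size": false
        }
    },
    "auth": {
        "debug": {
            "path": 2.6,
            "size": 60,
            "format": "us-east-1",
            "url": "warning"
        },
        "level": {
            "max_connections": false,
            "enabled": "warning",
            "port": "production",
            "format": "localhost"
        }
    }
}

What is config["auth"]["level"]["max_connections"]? False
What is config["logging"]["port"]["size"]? False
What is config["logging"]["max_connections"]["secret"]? 80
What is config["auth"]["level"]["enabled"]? "warning"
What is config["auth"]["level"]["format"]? "localhost"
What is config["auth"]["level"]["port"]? "production"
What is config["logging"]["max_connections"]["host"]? 3.26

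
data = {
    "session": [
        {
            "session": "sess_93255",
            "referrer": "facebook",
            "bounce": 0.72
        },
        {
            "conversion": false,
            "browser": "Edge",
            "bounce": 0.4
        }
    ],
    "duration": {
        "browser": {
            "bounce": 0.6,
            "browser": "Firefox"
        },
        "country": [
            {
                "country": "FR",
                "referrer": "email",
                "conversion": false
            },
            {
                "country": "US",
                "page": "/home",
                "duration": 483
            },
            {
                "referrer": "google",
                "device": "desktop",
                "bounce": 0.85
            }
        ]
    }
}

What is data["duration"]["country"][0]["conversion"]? False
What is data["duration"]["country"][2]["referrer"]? "google"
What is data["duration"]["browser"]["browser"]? "Firefox"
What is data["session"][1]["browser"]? "Edge"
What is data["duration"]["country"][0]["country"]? "FR"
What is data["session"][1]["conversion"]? False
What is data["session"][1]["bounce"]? 0.4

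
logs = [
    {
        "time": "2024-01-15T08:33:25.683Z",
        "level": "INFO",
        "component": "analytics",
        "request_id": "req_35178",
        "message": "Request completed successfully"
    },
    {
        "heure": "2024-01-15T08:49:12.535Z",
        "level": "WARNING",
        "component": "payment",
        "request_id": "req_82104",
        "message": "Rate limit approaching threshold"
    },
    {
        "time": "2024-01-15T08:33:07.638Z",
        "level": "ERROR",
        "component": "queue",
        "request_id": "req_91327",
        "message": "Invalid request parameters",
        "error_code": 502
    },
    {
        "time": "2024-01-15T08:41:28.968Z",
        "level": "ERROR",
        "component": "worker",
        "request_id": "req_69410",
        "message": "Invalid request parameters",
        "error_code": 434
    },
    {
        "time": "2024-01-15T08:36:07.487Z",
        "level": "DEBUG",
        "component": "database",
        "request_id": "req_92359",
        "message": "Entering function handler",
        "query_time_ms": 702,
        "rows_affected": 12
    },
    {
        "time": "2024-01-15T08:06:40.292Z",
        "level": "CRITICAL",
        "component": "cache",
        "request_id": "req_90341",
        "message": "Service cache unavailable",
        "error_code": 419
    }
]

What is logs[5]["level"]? "CRITICAL"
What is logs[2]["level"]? "ERROR"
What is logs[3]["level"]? "ERROR"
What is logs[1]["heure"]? "2024-01-15T08:49:12.535Z"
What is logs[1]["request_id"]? "req_82104"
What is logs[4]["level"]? "DEBUG"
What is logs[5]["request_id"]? "req_90341"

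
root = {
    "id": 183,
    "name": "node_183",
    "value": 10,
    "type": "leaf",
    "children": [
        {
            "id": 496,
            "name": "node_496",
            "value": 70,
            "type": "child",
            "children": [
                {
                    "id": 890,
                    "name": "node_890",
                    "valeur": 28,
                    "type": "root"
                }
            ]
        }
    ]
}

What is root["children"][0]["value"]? 70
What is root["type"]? "leaf"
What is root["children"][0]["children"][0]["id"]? 890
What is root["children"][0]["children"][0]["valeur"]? 28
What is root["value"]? 10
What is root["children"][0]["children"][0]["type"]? "root"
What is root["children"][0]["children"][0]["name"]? "node_890"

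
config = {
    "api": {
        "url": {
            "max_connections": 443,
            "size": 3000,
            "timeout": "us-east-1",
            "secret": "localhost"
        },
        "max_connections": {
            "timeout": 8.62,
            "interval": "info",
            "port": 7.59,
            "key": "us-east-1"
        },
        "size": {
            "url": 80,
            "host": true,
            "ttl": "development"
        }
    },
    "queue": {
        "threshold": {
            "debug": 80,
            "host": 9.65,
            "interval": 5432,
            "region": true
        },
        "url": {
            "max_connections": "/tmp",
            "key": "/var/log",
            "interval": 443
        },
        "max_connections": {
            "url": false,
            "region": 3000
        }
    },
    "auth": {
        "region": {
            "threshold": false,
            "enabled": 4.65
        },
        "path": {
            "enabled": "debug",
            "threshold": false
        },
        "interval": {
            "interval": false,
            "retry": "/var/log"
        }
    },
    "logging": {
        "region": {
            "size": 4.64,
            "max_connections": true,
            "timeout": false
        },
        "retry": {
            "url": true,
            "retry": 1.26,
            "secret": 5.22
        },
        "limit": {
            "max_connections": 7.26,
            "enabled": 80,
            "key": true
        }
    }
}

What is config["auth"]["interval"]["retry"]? "/var/log"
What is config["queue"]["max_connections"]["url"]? False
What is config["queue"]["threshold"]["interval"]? 5432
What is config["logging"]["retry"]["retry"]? 1.26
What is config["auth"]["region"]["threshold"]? False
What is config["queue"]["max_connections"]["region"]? 3000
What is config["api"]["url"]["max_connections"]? 443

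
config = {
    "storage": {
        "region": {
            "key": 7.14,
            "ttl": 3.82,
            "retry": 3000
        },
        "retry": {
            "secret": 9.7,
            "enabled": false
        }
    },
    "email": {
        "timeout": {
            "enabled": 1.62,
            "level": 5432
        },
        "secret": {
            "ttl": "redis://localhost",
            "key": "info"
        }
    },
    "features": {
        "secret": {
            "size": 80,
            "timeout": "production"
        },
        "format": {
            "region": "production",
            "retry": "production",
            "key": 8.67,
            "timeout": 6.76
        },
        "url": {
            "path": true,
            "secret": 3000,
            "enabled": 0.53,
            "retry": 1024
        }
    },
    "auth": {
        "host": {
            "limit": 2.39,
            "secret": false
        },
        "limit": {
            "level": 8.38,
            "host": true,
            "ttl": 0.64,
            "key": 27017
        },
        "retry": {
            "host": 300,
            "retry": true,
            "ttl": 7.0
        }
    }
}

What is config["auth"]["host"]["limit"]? 2.39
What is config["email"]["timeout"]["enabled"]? 1.62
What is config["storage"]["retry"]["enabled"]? False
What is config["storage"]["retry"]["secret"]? 9.7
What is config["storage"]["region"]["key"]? 7.14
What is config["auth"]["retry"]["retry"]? True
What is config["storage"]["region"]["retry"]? 3000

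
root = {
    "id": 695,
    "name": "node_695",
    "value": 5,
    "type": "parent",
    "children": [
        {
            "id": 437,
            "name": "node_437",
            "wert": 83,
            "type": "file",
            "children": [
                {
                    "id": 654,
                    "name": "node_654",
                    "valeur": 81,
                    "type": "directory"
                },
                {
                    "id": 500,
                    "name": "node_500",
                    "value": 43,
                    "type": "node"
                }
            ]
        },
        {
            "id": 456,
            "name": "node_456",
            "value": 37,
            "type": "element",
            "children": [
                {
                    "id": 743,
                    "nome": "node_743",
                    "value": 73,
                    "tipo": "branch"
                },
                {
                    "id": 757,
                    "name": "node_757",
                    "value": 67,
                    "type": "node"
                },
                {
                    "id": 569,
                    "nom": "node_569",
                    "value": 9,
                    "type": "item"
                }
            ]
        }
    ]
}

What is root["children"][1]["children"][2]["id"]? 569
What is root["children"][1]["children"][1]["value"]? 67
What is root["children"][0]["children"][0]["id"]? 654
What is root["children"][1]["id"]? 456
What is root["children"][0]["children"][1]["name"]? "node_500"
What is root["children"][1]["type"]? "element"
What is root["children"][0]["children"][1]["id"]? 500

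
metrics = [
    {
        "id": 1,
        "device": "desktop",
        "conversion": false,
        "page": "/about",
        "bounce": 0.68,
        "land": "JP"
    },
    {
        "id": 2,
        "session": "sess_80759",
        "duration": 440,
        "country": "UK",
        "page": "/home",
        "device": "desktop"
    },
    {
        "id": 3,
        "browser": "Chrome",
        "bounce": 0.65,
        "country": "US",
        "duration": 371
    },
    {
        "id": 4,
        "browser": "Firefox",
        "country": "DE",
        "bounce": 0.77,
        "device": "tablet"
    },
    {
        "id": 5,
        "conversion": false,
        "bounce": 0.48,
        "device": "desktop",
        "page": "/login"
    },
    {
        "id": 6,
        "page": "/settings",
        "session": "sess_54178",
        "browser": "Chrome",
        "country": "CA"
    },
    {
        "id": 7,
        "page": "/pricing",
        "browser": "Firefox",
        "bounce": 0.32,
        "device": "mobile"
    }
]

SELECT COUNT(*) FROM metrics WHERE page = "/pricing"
1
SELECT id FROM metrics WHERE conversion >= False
[1, 5]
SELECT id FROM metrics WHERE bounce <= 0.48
[5, 7]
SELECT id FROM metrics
[1, 2, 3, 4, 5, 6, 7]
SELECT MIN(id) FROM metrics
1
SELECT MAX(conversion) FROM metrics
False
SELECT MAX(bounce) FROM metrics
0.77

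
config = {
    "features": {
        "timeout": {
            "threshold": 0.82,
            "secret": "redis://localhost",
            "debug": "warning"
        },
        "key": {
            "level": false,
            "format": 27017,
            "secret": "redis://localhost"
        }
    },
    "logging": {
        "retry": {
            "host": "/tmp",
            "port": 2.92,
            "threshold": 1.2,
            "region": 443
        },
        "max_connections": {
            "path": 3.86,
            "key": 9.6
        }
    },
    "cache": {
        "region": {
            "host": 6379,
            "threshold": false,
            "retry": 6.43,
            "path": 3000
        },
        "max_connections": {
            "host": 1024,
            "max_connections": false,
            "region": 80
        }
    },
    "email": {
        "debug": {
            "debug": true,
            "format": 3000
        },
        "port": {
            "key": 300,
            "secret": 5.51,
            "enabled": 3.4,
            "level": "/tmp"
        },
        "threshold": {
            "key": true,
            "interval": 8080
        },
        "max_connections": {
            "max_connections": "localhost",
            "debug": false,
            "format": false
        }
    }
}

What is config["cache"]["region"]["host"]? 6379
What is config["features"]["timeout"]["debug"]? "warning"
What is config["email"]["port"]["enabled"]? 3.4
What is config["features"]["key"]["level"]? False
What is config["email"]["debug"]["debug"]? True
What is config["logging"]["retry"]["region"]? 443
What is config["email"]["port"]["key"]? 300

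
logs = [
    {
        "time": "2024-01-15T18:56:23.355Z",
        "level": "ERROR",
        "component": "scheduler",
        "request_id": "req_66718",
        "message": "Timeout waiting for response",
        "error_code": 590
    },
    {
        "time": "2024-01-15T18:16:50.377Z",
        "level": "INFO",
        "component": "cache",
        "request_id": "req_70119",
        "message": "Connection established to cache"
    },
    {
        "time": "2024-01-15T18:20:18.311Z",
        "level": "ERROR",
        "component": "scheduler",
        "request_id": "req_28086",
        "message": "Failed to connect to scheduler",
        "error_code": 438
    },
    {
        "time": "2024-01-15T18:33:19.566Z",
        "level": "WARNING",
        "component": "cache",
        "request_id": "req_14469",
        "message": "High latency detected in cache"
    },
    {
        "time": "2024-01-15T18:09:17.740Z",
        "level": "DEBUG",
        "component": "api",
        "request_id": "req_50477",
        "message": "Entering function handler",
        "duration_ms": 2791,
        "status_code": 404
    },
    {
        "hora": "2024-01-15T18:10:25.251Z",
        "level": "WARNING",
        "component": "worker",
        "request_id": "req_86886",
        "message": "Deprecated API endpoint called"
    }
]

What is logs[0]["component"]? "scheduler"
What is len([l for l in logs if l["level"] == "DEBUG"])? 1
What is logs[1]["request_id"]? "req_70119"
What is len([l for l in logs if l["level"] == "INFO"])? 1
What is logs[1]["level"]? "INFO"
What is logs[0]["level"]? "ERROR"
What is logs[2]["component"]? "scheduler"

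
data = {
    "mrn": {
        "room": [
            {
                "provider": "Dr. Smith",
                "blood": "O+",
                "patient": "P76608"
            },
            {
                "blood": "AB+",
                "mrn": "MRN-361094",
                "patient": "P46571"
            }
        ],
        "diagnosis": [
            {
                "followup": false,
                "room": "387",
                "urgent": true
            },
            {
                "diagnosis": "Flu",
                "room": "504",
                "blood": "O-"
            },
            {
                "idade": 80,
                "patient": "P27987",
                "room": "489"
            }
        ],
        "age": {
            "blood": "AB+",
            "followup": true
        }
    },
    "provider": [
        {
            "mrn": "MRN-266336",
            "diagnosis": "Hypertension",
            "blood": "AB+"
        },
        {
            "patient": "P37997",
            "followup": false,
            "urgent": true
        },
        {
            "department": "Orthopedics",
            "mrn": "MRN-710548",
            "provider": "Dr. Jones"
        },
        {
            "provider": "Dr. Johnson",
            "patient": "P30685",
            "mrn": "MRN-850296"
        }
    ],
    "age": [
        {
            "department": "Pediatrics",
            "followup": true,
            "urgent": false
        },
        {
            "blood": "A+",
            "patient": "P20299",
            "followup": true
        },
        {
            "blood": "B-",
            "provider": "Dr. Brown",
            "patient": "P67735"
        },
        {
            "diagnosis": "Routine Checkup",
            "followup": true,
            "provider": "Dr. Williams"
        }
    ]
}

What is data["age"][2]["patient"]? "P67735"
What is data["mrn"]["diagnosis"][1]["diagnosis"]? "Flu"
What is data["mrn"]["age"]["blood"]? "AB+"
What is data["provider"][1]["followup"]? False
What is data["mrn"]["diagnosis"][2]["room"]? "489"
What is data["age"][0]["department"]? "Pediatrics"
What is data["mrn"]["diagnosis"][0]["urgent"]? True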